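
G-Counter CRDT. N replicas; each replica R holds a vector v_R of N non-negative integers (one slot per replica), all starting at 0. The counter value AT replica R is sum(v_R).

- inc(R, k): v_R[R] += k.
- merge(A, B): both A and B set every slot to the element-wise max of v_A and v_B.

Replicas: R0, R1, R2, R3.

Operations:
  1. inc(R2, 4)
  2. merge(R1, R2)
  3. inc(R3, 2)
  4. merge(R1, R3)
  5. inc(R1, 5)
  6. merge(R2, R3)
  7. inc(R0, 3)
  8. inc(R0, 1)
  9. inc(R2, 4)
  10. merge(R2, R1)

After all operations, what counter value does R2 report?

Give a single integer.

Answer: 15

Derivation:
Op 1: inc R2 by 4 -> R2=(0,0,4,0) value=4
Op 2: merge R1<->R2 -> R1=(0,0,4,0) R2=(0,0,4,0)
Op 3: inc R3 by 2 -> R3=(0,0,0,2) value=2
Op 4: merge R1<->R3 -> R1=(0,0,4,2) R3=(0,0,4,2)
Op 5: inc R1 by 5 -> R1=(0,5,4,2) value=11
Op 6: merge R2<->R3 -> R2=(0,0,4,2) R3=(0,0,4,2)
Op 7: inc R0 by 3 -> R0=(3,0,0,0) value=3
Op 8: inc R0 by 1 -> R0=(4,0,0,0) value=4
Op 9: inc R2 by 4 -> R2=(0,0,8,2) value=10
Op 10: merge R2<->R1 -> R2=(0,5,8,2) R1=(0,5,8,2)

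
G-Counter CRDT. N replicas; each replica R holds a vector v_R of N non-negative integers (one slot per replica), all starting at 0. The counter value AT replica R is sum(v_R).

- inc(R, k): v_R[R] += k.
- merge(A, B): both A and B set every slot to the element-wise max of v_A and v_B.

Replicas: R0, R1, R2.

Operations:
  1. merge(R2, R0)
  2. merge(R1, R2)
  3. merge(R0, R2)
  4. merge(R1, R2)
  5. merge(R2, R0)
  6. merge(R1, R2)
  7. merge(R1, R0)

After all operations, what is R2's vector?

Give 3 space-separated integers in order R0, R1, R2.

Op 1: merge R2<->R0 -> R2=(0,0,0) R0=(0,0,0)
Op 2: merge R1<->R2 -> R1=(0,0,0) R2=(0,0,0)
Op 3: merge R0<->R2 -> R0=(0,0,0) R2=(0,0,0)
Op 4: merge R1<->R2 -> R1=(0,0,0) R2=(0,0,0)
Op 5: merge R2<->R0 -> R2=(0,0,0) R0=(0,0,0)
Op 6: merge R1<->R2 -> R1=(0,0,0) R2=(0,0,0)
Op 7: merge R1<->R0 -> R1=(0,0,0) R0=(0,0,0)

Answer: 0 0 0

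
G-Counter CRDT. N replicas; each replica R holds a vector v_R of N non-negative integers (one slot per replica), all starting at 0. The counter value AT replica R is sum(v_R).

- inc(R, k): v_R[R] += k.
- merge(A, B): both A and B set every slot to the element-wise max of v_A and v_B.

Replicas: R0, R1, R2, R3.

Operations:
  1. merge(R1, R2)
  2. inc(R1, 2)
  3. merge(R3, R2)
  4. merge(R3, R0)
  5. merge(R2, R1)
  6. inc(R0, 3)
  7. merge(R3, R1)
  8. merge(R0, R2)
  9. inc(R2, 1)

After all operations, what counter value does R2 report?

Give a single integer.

Answer: 6

Derivation:
Op 1: merge R1<->R2 -> R1=(0,0,0,0) R2=(0,0,0,0)
Op 2: inc R1 by 2 -> R1=(0,2,0,0) value=2
Op 3: merge R3<->R2 -> R3=(0,0,0,0) R2=(0,0,0,0)
Op 4: merge R3<->R0 -> R3=(0,0,0,0) R0=(0,0,0,0)
Op 5: merge R2<->R1 -> R2=(0,2,0,0) R1=(0,2,0,0)
Op 6: inc R0 by 3 -> R0=(3,0,0,0) value=3
Op 7: merge R3<->R1 -> R3=(0,2,0,0) R1=(0,2,0,0)
Op 8: merge R0<->R2 -> R0=(3,2,0,0) R2=(3,2,0,0)
Op 9: inc R2 by 1 -> R2=(3,2,1,0) value=6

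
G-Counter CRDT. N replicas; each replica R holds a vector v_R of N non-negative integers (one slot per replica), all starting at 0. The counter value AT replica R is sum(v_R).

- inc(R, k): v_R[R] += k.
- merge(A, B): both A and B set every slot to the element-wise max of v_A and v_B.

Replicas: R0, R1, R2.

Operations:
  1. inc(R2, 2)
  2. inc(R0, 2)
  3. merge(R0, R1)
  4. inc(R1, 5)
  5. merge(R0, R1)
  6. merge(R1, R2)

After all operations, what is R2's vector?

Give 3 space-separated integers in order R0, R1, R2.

Answer: 2 5 2

Derivation:
Op 1: inc R2 by 2 -> R2=(0,0,2) value=2
Op 2: inc R0 by 2 -> R0=(2,0,0) value=2
Op 3: merge R0<->R1 -> R0=(2,0,0) R1=(2,0,0)
Op 4: inc R1 by 5 -> R1=(2,5,0) value=7
Op 5: merge R0<->R1 -> R0=(2,5,0) R1=(2,5,0)
Op 6: merge R1<->R2 -> R1=(2,5,2) R2=(2,5,2)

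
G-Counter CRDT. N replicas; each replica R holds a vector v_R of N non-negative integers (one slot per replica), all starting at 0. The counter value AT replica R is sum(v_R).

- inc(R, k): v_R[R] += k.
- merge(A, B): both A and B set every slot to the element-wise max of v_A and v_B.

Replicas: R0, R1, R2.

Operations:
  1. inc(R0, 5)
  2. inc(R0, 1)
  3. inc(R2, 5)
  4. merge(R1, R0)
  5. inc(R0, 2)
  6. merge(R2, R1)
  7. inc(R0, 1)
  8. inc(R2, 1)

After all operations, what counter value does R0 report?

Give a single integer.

Answer: 9

Derivation:
Op 1: inc R0 by 5 -> R0=(5,0,0) value=5
Op 2: inc R0 by 1 -> R0=(6,0,0) value=6
Op 3: inc R2 by 5 -> R2=(0,0,5) value=5
Op 4: merge R1<->R0 -> R1=(6,0,0) R0=(6,0,0)
Op 5: inc R0 by 2 -> R0=(8,0,0) value=8
Op 6: merge R2<->R1 -> R2=(6,0,5) R1=(6,0,5)
Op 7: inc R0 by 1 -> R0=(9,0,0) value=9
Op 8: inc R2 by 1 -> R2=(6,0,6) value=12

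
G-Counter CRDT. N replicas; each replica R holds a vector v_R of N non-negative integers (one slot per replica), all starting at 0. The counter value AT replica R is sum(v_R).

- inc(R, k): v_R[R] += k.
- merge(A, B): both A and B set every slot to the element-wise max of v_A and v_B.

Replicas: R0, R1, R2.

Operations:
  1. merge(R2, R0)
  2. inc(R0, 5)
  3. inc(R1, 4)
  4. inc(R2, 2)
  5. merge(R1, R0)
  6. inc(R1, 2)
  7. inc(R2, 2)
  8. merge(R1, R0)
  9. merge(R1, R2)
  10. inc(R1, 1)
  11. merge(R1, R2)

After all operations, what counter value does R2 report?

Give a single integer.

Answer: 16

Derivation:
Op 1: merge R2<->R0 -> R2=(0,0,0) R0=(0,0,0)
Op 2: inc R0 by 5 -> R0=(5,0,0) value=5
Op 3: inc R1 by 4 -> R1=(0,4,0) value=4
Op 4: inc R2 by 2 -> R2=(0,0,2) value=2
Op 5: merge R1<->R0 -> R1=(5,4,0) R0=(5,4,0)
Op 6: inc R1 by 2 -> R1=(5,6,0) value=11
Op 7: inc R2 by 2 -> R2=(0,0,4) value=4
Op 8: merge R1<->R0 -> R1=(5,6,0) R0=(5,6,0)
Op 9: merge R1<->R2 -> R1=(5,6,4) R2=(5,6,4)
Op 10: inc R1 by 1 -> R1=(5,7,4) value=16
Op 11: merge R1<->R2 -> R1=(5,7,4) R2=(5,7,4)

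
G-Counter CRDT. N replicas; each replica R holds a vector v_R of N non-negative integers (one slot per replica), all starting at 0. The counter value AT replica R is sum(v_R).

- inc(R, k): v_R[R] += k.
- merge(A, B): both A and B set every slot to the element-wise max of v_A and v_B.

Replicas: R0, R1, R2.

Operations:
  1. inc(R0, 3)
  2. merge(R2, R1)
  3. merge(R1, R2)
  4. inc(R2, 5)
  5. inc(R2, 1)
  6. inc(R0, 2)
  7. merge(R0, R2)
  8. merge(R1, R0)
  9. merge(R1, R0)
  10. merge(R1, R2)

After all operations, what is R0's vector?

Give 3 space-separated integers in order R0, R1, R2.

Op 1: inc R0 by 3 -> R0=(3,0,0) value=3
Op 2: merge R2<->R1 -> R2=(0,0,0) R1=(0,0,0)
Op 3: merge R1<->R2 -> R1=(0,0,0) R2=(0,0,0)
Op 4: inc R2 by 5 -> R2=(0,0,5) value=5
Op 5: inc R2 by 1 -> R2=(0,0,6) value=6
Op 6: inc R0 by 2 -> R0=(5,0,0) value=5
Op 7: merge R0<->R2 -> R0=(5,0,6) R2=(5,0,6)
Op 8: merge R1<->R0 -> R1=(5,0,6) R0=(5,0,6)
Op 9: merge R1<->R0 -> R1=(5,0,6) R0=(5,0,6)
Op 10: merge R1<->R2 -> R1=(5,0,6) R2=(5,0,6)

Answer: 5 0 6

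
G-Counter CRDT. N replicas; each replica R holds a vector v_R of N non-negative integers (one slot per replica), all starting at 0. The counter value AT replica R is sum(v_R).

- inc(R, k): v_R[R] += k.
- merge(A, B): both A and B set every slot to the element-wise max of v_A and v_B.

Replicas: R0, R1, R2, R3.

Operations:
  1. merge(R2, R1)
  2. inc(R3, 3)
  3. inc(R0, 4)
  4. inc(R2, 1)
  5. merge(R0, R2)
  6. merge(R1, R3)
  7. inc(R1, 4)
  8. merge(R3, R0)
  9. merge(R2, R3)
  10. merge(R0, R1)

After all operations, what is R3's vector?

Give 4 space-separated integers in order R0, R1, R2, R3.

Answer: 4 0 1 3

Derivation:
Op 1: merge R2<->R1 -> R2=(0,0,0,0) R1=(0,0,0,0)
Op 2: inc R3 by 3 -> R3=(0,0,0,3) value=3
Op 3: inc R0 by 4 -> R0=(4,0,0,0) value=4
Op 4: inc R2 by 1 -> R2=(0,0,1,0) value=1
Op 5: merge R0<->R2 -> R0=(4,0,1,0) R2=(4,0,1,0)
Op 6: merge R1<->R3 -> R1=(0,0,0,3) R3=(0,0,0,3)
Op 7: inc R1 by 4 -> R1=(0,4,0,3) value=7
Op 8: merge R3<->R0 -> R3=(4,0,1,3) R0=(4,0,1,3)
Op 9: merge R2<->R3 -> R2=(4,0,1,3) R3=(4,0,1,3)
Op 10: merge R0<->R1 -> R0=(4,4,1,3) R1=(4,4,1,3)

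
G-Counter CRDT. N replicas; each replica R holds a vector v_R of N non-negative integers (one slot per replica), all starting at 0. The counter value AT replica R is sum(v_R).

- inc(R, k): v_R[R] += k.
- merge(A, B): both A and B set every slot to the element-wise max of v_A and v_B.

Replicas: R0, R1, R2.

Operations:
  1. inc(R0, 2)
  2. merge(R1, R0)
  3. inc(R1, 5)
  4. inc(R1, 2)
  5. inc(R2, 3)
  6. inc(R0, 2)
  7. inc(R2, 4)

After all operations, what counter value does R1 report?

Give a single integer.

Answer: 9

Derivation:
Op 1: inc R0 by 2 -> R0=(2,0,0) value=2
Op 2: merge R1<->R0 -> R1=(2,0,0) R0=(2,0,0)
Op 3: inc R1 by 5 -> R1=(2,5,0) value=7
Op 4: inc R1 by 2 -> R1=(2,7,0) value=9
Op 5: inc R2 by 3 -> R2=(0,0,3) value=3
Op 6: inc R0 by 2 -> R0=(4,0,0) value=4
Op 7: inc R2 by 4 -> R2=(0,0,7) value=7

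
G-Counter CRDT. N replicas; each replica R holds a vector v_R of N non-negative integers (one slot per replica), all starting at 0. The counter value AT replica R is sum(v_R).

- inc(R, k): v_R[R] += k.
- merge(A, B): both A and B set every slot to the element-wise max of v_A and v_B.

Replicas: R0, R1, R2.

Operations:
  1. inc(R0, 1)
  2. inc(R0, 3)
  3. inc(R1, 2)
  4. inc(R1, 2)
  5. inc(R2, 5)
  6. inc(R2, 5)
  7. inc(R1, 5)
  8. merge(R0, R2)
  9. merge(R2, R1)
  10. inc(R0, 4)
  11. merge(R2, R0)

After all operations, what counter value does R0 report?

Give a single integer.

Answer: 27

Derivation:
Op 1: inc R0 by 1 -> R0=(1,0,0) value=1
Op 2: inc R0 by 3 -> R0=(4,0,0) value=4
Op 3: inc R1 by 2 -> R1=(0,2,0) value=2
Op 4: inc R1 by 2 -> R1=(0,4,0) value=4
Op 5: inc R2 by 5 -> R2=(0,0,5) value=5
Op 6: inc R2 by 5 -> R2=(0,0,10) value=10
Op 7: inc R1 by 5 -> R1=(0,9,0) value=9
Op 8: merge R0<->R2 -> R0=(4,0,10) R2=(4,0,10)
Op 9: merge R2<->R1 -> R2=(4,9,10) R1=(4,9,10)
Op 10: inc R0 by 4 -> R0=(8,0,10) value=18
Op 11: merge R2<->R0 -> R2=(8,9,10) R0=(8,9,10)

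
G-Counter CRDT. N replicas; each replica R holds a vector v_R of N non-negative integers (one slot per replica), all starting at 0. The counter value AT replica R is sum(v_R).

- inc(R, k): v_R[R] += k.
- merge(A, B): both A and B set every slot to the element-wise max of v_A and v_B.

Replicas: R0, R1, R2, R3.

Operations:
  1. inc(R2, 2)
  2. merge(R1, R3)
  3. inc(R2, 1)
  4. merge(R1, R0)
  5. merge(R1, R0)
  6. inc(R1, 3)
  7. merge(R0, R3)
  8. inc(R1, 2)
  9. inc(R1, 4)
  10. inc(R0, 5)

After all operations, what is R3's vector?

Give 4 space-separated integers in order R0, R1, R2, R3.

Answer: 0 0 0 0

Derivation:
Op 1: inc R2 by 2 -> R2=(0,0,2,0) value=2
Op 2: merge R1<->R3 -> R1=(0,0,0,0) R3=(0,0,0,0)
Op 3: inc R2 by 1 -> R2=(0,0,3,0) value=3
Op 4: merge R1<->R0 -> R1=(0,0,0,0) R0=(0,0,0,0)
Op 5: merge R1<->R0 -> R1=(0,0,0,0) R0=(0,0,0,0)
Op 6: inc R1 by 3 -> R1=(0,3,0,0) value=3
Op 7: merge R0<->R3 -> R0=(0,0,0,0) R3=(0,0,0,0)
Op 8: inc R1 by 2 -> R1=(0,5,0,0) value=5
Op 9: inc R1 by 4 -> R1=(0,9,0,0) value=9
Op 10: inc R0 by 5 -> R0=(5,0,0,0) value=5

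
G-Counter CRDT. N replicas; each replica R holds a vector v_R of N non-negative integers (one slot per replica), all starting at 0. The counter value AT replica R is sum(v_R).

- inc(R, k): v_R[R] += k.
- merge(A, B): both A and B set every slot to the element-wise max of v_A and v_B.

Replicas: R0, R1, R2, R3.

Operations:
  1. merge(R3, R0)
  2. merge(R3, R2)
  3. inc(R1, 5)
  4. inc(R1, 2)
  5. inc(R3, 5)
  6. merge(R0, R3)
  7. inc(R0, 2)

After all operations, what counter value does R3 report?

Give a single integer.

Answer: 5

Derivation:
Op 1: merge R3<->R0 -> R3=(0,0,0,0) R0=(0,0,0,0)
Op 2: merge R3<->R2 -> R3=(0,0,0,0) R2=(0,0,0,0)
Op 3: inc R1 by 5 -> R1=(0,5,0,0) value=5
Op 4: inc R1 by 2 -> R1=(0,7,0,0) value=7
Op 5: inc R3 by 5 -> R3=(0,0,0,5) value=5
Op 6: merge R0<->R3 -> R0=(0,0,0,5) R3=(0,0,0,5)
Op 7: inc R0 by 2 -> R0=(2,0,0,5) value=7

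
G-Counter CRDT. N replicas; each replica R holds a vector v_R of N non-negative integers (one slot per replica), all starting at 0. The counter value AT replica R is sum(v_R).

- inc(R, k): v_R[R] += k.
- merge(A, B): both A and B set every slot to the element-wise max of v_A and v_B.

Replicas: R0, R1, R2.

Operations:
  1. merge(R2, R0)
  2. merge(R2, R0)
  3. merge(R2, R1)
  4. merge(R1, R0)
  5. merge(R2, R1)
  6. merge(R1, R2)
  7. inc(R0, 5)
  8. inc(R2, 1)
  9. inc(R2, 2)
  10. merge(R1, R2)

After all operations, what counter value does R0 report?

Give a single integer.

Answer: 5

Derivation:
Op 1: merge R2<->R0 -> R2=(0,0,0) R0=(0,0,0)
Op 2: merge R2<->R0 -> R2=(0,0,0) R0=(0,0,0)
Op 3: merge R2<->R1 -> R2=(0,0,0) R1=(0,0,0)
Op 4: merge R1<->R0 -> R1=(0,0,0) R0=(0,0,0)
Op 5: merge R2<->R1 -> R2=(0,0,0) R1=(0,0,0)
Op 6: merge R1<->R2 -> R1=(0,0,0) R2=(0,0,0)
Op 7: inc R0 by 5 -> R0=(5,0,0) value=5
Op 8: inc R2 by 1 -> R2=(0,0,1) value=1
Op 9: inc R2 by 2 -> R2=(0,0,3) value=3
Op 10: merge R1<->R2 -> R1=(0,0,3) R2=(0,0,3)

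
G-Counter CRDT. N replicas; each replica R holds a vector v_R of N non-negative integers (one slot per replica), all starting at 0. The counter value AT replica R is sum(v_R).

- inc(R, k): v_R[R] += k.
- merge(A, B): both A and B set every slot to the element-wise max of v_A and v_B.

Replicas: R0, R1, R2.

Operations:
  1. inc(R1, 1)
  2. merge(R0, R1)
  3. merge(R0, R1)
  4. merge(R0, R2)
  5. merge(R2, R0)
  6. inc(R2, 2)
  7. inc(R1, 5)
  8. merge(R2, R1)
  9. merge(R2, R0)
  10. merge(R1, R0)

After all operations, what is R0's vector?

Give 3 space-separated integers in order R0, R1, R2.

Answer: 0 6 2

Derivation:
Op 1: inc R1 by 1 -> R1=(0,1,0) value=1
Op 2: merge R0<->R1 -> R0=(0,1,0) R1=(0,1,0)
Op 3: merge R0<->R1 -> R0=(0,1,0) R1=(0,1,0)
Op 4: merge R0<->R2 -> R0=(0,1,0) R2=(0,1,0)
Op 5: merge R2<->R0 -> R2=(0,1,0) R0=(0,1,0)
Op 6: inc R2 by 2 -> R2=(0,1,2) value=3
Op 7: inc R1 by 5 -> R1=(0,6,0) value=6
Op 8: merge R2<->R1 -> R2=(0,6,2) R1=(0,6,2)
Op 9: merge R2<->R0 -> R2=(0,6,2) R0=(0,6,2)
Op 10: merge R1<->R0 -> R1=(0,6,2) R0=(0,6,2)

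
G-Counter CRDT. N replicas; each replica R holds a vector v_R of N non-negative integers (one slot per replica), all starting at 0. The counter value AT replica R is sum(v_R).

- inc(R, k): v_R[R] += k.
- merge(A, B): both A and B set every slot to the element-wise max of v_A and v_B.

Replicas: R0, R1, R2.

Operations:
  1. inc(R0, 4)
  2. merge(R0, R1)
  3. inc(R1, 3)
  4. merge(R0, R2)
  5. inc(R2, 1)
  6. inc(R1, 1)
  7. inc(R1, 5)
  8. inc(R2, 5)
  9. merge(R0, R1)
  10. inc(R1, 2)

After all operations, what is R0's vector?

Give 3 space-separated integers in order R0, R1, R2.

Op 1: inc R0 by 4 -> R0=(4,0,0) value=4
Op 2: merge R0<->R1 -> R0=(4,0,0) R1=(4,0,0)
Op 3: inc R1 by 3 -> R1=(4,3,0) value=7
Op 4: merge R0<->R2 -> R0=(4,0,0) R2=(4,0,0)
Op 5: inc R2 by 1 -> R2=(4,0,1) value=5
Op 6: inc R1 by 1 -> R1=(4,4,0) value=8
Op 7: inc R1 by 5 -> R1=(4,9,0) value=13
Op 8: inc R2 by 5 -> R2=(4,0,6) value=10
Op 9: merge R0<->R1 -> R0=(4,9,0) R1=(4,9,0)
Op 10: inc R1 by 2 -> R1=(4,11,0) value=15

Answer: 4 9 0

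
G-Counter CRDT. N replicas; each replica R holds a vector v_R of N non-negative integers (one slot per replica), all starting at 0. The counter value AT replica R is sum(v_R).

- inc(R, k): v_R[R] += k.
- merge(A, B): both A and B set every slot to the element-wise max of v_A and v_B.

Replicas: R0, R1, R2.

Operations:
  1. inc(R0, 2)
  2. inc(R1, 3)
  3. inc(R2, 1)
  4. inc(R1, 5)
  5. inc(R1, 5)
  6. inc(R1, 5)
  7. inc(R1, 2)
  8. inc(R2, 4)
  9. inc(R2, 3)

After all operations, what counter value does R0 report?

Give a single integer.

Answer: 2

Derivation:
Op 1: inc R0 by 2 -> R0=(2,0,0) value=2
Op 2: inc R1 by 3 -> R1=(0,3,0) value=3
Op 3: inc R2 by 1 -> R2=(0,0,1) value=1
Op 4: inc R1 by 5 -> R1=(0,8,0) value=8
Op 5: inc R1 by 5 -> R1=(0,13,0) value=13
Op 6: inc R1 by 5 -> R1=(0,18,0) value=18
Op 7: inc R1 by 2 -> R1=(0,20,0) value=20
Op 8: inc R2 by 4 -> R2=(0,0,5) value=5
Op 9: inc R2 by 3 -> R2=(0,0,8) value=8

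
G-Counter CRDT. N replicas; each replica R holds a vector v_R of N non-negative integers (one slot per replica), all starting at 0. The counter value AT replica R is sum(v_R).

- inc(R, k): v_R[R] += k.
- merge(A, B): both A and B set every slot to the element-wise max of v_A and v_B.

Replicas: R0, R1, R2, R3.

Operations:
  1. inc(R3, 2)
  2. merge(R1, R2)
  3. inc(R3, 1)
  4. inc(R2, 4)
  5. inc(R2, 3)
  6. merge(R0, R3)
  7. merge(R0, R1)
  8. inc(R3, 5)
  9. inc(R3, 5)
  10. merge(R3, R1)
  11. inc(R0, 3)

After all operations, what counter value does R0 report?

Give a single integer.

Op 1: inc R3 by 2 -> R3=(0,0,0,2) value=2
Op 2: merge R1<->R2 -> R1=(0,0,0,0) R2=(0,0,0,0)
Op 3: inc R3 by 1 -> R3=(0,0,0,3) value=3
Op 4: inc R2 by 4 -> R2=(0,0,4,0) value=4
Op 5: inc R2 by 3 -> R2=(0,0,7,0) value=7
Op 6: merge R0<->R3 -> R0=(0,0,0,3) R3=(0,0,0,3)
Op 7: merge R0<->R1 -> R0=(0,0,0,3) R1=(0,0,0,3)
Op 8: inc R3 by 5 -> R3=(0,0,0,8) value=8
Op 9: inc R3 by 5 -> R3=(0,0,0,13) value=13
Op 10: merge R3<->R1 -> R3=(0,0,0,13) R1=(0,0,0,13)
Op 11: inc R0 by 3 -> R0=(3,0,0,3) value=6

Answer: 6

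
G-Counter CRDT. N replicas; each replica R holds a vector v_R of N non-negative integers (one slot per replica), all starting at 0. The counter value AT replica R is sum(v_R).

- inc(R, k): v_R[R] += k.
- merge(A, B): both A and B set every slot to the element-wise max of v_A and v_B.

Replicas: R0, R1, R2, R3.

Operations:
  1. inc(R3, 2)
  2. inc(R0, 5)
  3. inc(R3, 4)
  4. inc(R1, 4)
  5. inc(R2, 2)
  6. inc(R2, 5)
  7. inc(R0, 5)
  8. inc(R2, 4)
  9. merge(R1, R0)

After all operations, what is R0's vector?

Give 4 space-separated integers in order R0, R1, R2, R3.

Op 1: inc R3 by 2 -> R3=(0,0,0,2) value=2
Op 2: inc R0 by 5 -> R0=(5,0,0,0) value=5
Op 3: inc R3 by 4 -> R3=(0,0,0,6) value=6
Op 4: inc R1 by 4 -> R1=(0,4,0,0) value=4
Op 5: inc R2 by 2 -> R2=(0,0,2,0) value=2
Op 6: inc R2 by 5 -> R2=(0,0,7,0) value=7
Op 7: inc R0 by 5 -> R0=(10,0,0,0) value=10
Op 8: inc R2 by 4 -> R2=(0,0,11,0) value=11
Op 9: merge R1<->R0 -> R1=(10,4,0,0) R0=(10,4,0,0)

Answer: 10 4 0 0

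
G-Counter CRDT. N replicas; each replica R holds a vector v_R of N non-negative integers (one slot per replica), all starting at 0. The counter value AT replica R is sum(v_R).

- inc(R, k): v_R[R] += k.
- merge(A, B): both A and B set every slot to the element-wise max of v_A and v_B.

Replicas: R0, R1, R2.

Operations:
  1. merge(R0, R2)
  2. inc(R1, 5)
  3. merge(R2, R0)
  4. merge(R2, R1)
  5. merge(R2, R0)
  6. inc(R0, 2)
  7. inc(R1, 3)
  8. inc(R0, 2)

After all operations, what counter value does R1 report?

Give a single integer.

Answer: 8

Derivation:
Op 1: merge R0<->R2 -> R0=(0,0,0) R2=(0,0,0)
Op 2: inc R1 by 5 -> R1=(0,5,0) value=5
Op 3: merge R2<->R0 -> R2=(0,0,0) R0=(0,0,0)
Op 4: merge R2<->R1 -> R2=(0,5,0) R1=(0,5,0)
Op 5: merge R2<->R0 -> R2=(0,5,0) R0=(0,5,0)
Op 6: inc R0 by 2 -> R0=(2,5,0) value=7
Op 7: inc R1 by 3 -> R1=(0,8,0) value=8
Op 8: inc R0 by 2 -> R0=(4,5,0) value=9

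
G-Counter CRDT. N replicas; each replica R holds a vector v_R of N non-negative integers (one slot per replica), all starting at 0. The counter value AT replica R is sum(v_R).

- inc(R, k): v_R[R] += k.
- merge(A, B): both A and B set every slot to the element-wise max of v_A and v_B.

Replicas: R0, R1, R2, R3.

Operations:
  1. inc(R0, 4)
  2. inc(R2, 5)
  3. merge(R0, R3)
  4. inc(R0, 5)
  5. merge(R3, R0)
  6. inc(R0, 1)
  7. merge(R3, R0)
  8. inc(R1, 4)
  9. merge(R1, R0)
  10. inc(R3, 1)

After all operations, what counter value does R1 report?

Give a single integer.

Op 1: inc R0 by 4 -> R0=(4,0,0,0) value=4
Op 2: inc R2 by 5 -> R2=(0,0,5,0) value=5
Op 3: merge R0<->R3 -> R0=(4,0,0,0) R3=(4,0,0,0)
Op 4: inc R0 by 5 -> R0=(9,0,0,0) value=9
Op 5: merge R3<->R0 -> R3=(9,0,0,0) R0=(9,0,0,0)
Op 6: inc R0 by 1 -> R0=(10,0,0,0) value=10
Op 7: merge R3<->R0 -> R3=(10,0,0,0) R0=(10,0,0,0)
Op 8: inc R1 by 4 -> R1=(0,4,0,0) value=4
Op 9: merge R1<->R0 -> R1=(10,4,0,0) R0=(10,4,0,0)
Op 10: inc R3 by 1 -> R3=(10,0,0,1) value=11

Answer: 14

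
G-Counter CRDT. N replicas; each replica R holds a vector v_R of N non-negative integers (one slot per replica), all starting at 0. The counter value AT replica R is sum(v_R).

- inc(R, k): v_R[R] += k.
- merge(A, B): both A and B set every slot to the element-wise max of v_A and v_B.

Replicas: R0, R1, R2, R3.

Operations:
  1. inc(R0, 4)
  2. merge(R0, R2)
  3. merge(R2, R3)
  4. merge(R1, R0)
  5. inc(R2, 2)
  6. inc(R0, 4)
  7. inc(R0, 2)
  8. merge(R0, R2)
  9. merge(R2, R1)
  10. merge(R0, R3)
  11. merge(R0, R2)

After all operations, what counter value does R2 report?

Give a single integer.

Op 1: inc R0 by 4 -> R0=(4,0,0,0) value=4
Op 2: merge R0<->R2 -> R0=(4,0,0,0) R2=(4,0,0,0)
Op 3: merge R2<->R3 -> R2=(4,0,0,0) R3=(4,0,0,0)
Op 4: merge R1<->R0 -> R1=(4,0,0,0) R0=(4,0,0,0)
Op 5: inc R2 by 2 -> R2=(4,0,2,0) value=6
Op 6: inc R0 by 4 -> R0=(8,0,0,0) value=8
Op 7: inc R0 by 2 -> R0=(10,0,0,0) value=10
Op 8: merge R0<->R2 -> R0=(10,0,2,0) R2=(10,0,2,0)
Op 9: merge R2<->R1 -> R2=(10,0,2,0) R1=(10,0,2,0)
Op 10: merge R0<->R3 -> R0=(10,0,2,0) R3=(10,0,2,0)
Op 11: merge R0<->R2 -> R0=(10,0,2,0) R2=(10,0,2,0)

Answer: 12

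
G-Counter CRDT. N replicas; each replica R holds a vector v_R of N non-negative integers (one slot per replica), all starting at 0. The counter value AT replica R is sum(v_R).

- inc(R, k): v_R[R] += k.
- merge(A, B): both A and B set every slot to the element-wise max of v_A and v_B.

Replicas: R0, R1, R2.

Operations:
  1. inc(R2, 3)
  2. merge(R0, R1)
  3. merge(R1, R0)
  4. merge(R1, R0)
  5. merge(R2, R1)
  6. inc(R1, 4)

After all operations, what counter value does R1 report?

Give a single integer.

Answer: 7

Derivation:
Op 1: inc R2 by 3 -> R2=(0,0,3) value=3
Op 2: merge R0<->R1 -> R0=(0,0,0) R1=(0,0,0)
Op 3: merge R1<->R0 -> R1=(0,0,0) R0=(0,0,0)
Op 4: merge R1<->R0 -> R1=(0,0,0) R0=(0,0,0)
Op 5: merge R2<->R1 -> R2=(0,0,3) R1=(0,0,3)
Op 6: inc R1 by 4 -> R1=(0,4,3) value=7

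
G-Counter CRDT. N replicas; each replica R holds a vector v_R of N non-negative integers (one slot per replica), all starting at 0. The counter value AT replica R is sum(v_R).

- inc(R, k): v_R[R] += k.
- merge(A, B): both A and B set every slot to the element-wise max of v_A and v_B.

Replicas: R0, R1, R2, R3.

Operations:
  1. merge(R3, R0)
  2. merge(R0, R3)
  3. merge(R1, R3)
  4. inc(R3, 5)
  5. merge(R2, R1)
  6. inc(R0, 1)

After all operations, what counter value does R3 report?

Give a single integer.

Answer: 5

Derivation:
Op 1: merge R3<->R0 -> R3=(0,0,0,0) R0=(0,0,0,0)
Op 2: merge R0<->R3 -> R0=(0,0,0,0) R3=(0,0,0,0)
Op 3: merge R1<->R3 -> R1=(0,0,0,0) R3=(0,0,0,0)
Op 4: inc R3 by 5 -> R3=(0,0,0,5) value=5
Op 5: merge R2<->R1 -> R2=(0,0,0,0) R1=(0,0,0,0)
Op 6: inc R0 by 1 -> R0=(1,0,0,0) value=1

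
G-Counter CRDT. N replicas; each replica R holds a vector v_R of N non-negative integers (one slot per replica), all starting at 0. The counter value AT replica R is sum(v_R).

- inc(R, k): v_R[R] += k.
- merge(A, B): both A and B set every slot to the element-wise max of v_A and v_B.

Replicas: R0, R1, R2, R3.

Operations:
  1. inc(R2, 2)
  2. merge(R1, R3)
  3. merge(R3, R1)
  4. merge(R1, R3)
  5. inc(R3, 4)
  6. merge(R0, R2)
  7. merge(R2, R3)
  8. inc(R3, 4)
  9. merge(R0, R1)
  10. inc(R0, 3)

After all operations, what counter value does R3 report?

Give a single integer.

Op 1: inc R2 by 2 -> R2=(0,0,2,0) value=2
Op 2: merge R1<->R3 -> R1=(0,0,0,0) R3=(0,0,0,0)
Op 3: merge R3<->R1 -> R3=(0,0,0,0) R1=(0,0,0,0)
Op 4: merge R1<->R3 -> R1=(0,0,0,0) R3=(0,0,0,0)
Op 5: inc R3 by 4 -> R3=(0,0,0,4) value=4
Op 6: merge R0<->R2 -> R0=(0,0,2,0) R2=(0,0,2,0)
Op 7: merge R2<->R3 -> R2=(0,0,2,4) R3=(0,0,2,4)
Op 8: inc R3 by 4 -> R3=(0,0,2,8) value=10
Op 9: merge R0<->R1 -> R0=(0,0,2,0) R1=(0,0,2,0)
Op 10: inc R0 by 3 -> R0=(3,0,2,0) value=5

Answer: 10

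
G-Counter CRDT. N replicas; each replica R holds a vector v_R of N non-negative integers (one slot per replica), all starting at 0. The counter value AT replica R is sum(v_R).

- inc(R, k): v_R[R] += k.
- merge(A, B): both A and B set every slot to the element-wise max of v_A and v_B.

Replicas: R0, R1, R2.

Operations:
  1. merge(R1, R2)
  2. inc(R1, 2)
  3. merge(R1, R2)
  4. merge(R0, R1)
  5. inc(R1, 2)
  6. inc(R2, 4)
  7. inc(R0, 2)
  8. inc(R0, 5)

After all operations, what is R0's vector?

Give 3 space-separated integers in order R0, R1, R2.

Answer: 7 2 0

Derivation:
Op 1: merge R1<->R2 -> R1=(0,0,0) R2=(0,0,0)
Op 2: inc R1 by 2 -> R1=(0,2,0) value=2
Op 3: merge R1<->R2 -> R1=(0,2,0) R2=(0,2,0)
Op 4: merge R0<->R1 -> R0=(0,2,0) R1=(0,2,0)
Op 5: inc R1 by 2 -> R1=(0,4,0) value=4
Op 6: inc R2 by 4 -> R2=(0,2,4) value=6
Op 7: inc R0 by 2 -> R0=(2,2,0) value=4
Op 8: inc R0 by 5 -> R0=(7,2,0) value=9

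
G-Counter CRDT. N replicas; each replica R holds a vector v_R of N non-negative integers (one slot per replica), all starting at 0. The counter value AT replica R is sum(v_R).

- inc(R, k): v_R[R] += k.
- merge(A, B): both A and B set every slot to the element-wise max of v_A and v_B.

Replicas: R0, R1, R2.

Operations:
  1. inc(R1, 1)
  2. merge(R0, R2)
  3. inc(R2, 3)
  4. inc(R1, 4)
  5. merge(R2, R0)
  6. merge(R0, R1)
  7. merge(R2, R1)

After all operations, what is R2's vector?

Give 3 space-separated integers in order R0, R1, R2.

Op 1: inc R1 by 1 -> R1=(0,1,0) value=1
Op 2: merge R0<->R2 -> R0=(0,0,0) R2=(0,0,0)
Op 3: inc R2 by 3 -> R2=(0,0,3) value=3
Op 4: inc R1 by 4 -> R1=(0,5,0) value=5
Op 5: merge R2<->R0 -> R2=(0,0,3) R0=(0,0,3)
Op 6: merge R0<->R1 -> R0=(0,5,3) R1=(0,5,3)
Op 7: merge R2<->R1 -> R2=(0,5,3) R1=(0,5,3)

Answer: 0 5 3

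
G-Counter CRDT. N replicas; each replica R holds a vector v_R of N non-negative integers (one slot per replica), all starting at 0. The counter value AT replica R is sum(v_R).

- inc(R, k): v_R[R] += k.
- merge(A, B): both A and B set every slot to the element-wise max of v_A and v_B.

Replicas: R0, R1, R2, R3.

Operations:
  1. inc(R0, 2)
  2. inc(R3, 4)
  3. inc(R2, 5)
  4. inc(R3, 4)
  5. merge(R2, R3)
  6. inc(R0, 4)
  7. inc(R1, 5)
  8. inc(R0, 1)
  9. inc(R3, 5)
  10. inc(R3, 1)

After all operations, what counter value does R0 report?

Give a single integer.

Answer: 7

Derivation:
Op 1: inc R0 by 2 -> R0=(2,0,0,0) value=2
Op 2: inc R3 by 4 -> R3=(0,0,0,4) value=4
Op 3: inc R2 by 5 -> R2=(0,0,5,0) value=5
Op 4: inc R3 by 4 -> R3=(0,0,0,8) value=8
Op 5: merge R2<->R3 -> R2=(0,0,5,8) R3=(0,0,5,8)
Op 6: inc R0 by 4 -> R0=(6,0,0,0) value=6
Op 7: inc R1 by 5 -> R1=(0,5,0,0) value=5
Op 8: inc R0 by 1 -> R0=(7,0,0,0) value=7
Op 9: inc R3 by 5 -> R3=(0,0,5,13) value=18
Op 10: inc R3 by 1 -> R3=(0,0,5,14) value=19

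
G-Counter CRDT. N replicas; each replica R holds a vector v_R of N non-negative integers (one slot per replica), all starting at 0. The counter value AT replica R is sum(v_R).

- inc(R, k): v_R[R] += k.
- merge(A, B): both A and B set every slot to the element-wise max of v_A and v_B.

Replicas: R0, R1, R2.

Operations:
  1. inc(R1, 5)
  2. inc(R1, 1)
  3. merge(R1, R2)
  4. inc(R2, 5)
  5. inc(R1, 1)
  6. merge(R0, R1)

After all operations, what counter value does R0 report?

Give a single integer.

Answer: 7

Derivation:
Op 1: inc R1 by 5 -> R1=(0,5,0) value=5
Op 2: inc R1 by 1 -> R1=(0,6,0) value=6
Op 3: merge R1<->R2 -> R1=(0,6,0) R2=(0,6,0)
Op 4: inc R2 by 5 -> R2=(0,6,5) value=11
Op 5: inc R1 by 1 -> R1=(0,7,0) value=7
Op 6: merge R0<->R1 -> R0=(0,7,0) R1=(0,7,0)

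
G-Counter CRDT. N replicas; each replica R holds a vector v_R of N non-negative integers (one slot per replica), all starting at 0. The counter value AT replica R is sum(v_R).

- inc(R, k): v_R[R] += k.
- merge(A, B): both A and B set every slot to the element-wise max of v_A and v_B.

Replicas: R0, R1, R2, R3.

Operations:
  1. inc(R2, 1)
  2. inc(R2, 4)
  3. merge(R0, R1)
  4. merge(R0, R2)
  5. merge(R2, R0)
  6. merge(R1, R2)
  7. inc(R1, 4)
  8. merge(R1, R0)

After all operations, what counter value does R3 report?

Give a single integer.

Op 1: inc R2 by 1 -> R2=(0,0,1,0) value=1
Op 2: inc R2 by 4 -> R2=(0,0,5,0) value=5
Op 3: merge R0<->R1 -> R0=(0,0,0,0) R1=(0,0,0,0)
Op 4: merge R0<->R2 -> R0=(0,0,5,0) R2=(0,0,5,0)
Op 5: merge R2<->R0 -> R2=(0,0,5,0) R0=(0,0,5,0)
Op 6: merge R1<->R2 -> R1=(0,0,5,0) R2=(0,0,5,0)
Op 7: inc R1 by 4 -> R1=(0,4,5,0) value=9
Op 8: merge R1<->R0 -> R1=(0,4,5,0) R0=(0,4,5,0)

Answer: 0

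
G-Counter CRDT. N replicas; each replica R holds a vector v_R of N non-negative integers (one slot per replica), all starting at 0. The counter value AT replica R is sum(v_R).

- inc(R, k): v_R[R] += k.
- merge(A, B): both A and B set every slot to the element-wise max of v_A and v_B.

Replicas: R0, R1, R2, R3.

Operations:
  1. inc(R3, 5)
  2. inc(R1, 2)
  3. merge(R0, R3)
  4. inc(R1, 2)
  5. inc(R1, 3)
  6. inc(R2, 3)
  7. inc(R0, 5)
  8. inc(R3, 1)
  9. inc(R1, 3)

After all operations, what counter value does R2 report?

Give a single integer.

Op 1: inc R3 by 5 -> R3=(0,0,0,5) value=5
Op 2: inc R1 by 2 -> R1=(0,2,0,0) value=2
Op 3: merge R0<->R3 -> R0=(0,0,0,5) R3=(0,0,0,5)
Op 4: inc R1 by 2 -> R1=(0,4,0,0) value=4
Op 5: inc R1 by 3 -> R1=(0,7,0,0) value=7
Op 6: inc R2 by 3 -> R2=(0,0,3,0) value=3
Op 7: inc R0 by 5 -> R0=(5,0,0,5) value=10
Op 8: inc R3 by 1 -> R3=(0,0,0,6) value=6
Op 9: inc R1 by 3 -> R1=(0,10,0,0) value=10

Answer: 3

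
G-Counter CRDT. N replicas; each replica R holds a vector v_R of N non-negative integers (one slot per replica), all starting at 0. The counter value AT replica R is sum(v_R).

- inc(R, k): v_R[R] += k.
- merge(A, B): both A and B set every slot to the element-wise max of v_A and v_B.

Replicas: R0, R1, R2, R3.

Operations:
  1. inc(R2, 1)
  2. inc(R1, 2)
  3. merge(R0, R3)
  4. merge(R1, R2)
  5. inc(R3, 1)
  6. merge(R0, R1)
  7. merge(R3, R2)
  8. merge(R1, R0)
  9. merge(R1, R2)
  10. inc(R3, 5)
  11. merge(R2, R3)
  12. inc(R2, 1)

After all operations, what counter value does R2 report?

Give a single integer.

Op 1: inc R2 by 1 -> R2=(0,0,1,0) value=1
Op 2: inc R1 by 2 -> R1=(0,2,0,0) value=2
Op 3: merge R0<->R3 -> R0=(0,0,0,0) R3=(0,0,0,0)
Op 4: merge R1<->R2 -> R1=(0,2,1,0) R2=(0,2,1,0)
Op 5: inc R3 by 1 -> R3=(0,0,0,1) value=1
Op 6: merge R0<->R1 -> R0=(0,2,1,0) R1=(0,2,1,0)
Op 7: merge R3<->R2 -> R3=(0,2,1,1) R2=(0,2,1,1)
Op 8: merge R1<->R0 -> R1=(0,2,1,0) R0=(0,2,1,0)
Op 9: merge R1<->R2 -> R1=(0,2,1,1) R2=(0,2,1,1)
Op 10: inc R3 by 5 -> R3=(0,2,1,6) value=9
Op 11: merge R2<->R3 -> R2=(0,2,1,6) R3=(0,2,1,6)
Op 12: inc R2 by 1 -> R2=(0,2,2,6) value=10

Answer: 10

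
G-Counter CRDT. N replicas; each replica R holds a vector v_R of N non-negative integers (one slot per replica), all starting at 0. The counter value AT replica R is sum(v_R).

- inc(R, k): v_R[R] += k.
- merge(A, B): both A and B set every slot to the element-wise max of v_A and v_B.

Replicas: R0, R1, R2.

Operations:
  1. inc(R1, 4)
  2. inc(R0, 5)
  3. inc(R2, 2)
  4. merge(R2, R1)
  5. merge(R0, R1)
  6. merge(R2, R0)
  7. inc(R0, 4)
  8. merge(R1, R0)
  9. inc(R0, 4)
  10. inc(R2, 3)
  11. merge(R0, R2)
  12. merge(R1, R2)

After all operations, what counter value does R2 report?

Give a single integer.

Op 1: inc R1 by 4 -> R1=(0,4,0) value=4
Op 2: inc R0 by 5 -> R0=(5,0,0) value=5
Op 3: inc R2 by 2 -> R2=(0,0,2) value=2
Op 4: merge R2<->R1 -> R2=(0,4,2) R1=(0,4,2)
Op 5: merge R0<->R1 -> R0=(5,4,2) R1=(5,4,2)
Op 6: merge R2<->R0 -> R2=(5,4,2) R0=(5,4,2)
Op 7: inc R0 by 4 -> R0=(9,4,2) value=15
Op 8: merge R1<->R0 -> R1=(9,4,2) R0=(9,4,2)
Op 9: inc R0 by 4 -> R0=(13,4,2) value=19
Op 10: inc R2 by 3 -> R2=(5,4,5) value=14
Op 11: merge R0<->R2 -> R0=(13,4,5) R2=(13,4,5)
Op 12: merge R1<->R2 -> R1=(13,4,5) R2=(13,4,5)

Answer: 22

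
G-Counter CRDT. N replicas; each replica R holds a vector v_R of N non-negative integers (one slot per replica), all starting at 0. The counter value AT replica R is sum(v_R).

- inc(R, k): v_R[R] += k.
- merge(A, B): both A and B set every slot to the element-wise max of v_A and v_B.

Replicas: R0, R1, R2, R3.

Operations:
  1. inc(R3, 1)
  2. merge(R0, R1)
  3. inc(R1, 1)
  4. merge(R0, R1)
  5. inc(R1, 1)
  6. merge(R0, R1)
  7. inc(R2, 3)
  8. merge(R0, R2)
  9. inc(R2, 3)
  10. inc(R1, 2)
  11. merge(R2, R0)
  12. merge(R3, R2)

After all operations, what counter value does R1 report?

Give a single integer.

Answer: 4

Derivation:
Op 1: inc R3 by 1 -> R3=(0,0,0,1) value=1
Op 2: merge R0<->R1 -> R0=(0,0,0,0) R1=(0,0,0,0)
Op 3: inc R1 by 1 -> R1=(0,1,0,0) value=1
Op 4: merge R0<->R1 -> R0=(0,1,0,0) R1=(0,1,0,0)
Op 5: inc R1 by 1 -> R1=(0,2,0,0) value=2
Op 6: merge R0<->R1 -> R0=(0,2,0,0) R1=(0,2,0,0)
Op 7: inc R2 by 3 -> R2=(0,0,3,0) value=3
Op 8: merge R0<->R2 -> R0=(0,2,3,0) R2=(0,2,3,0)
Op 9: inc R2 by 3 -> R2=(0,2,6,0) value=8
Op 10: inc R1 by 2 -> R1=(0,4,0,0) value=4
Op 11: merge R2<->R0 -> R2=(0,2,6,0) R0=(0,2,6,0)
Op 12: merge R3<->R2 -> R3=(0,2,6,1) R2=(0,2,6,1)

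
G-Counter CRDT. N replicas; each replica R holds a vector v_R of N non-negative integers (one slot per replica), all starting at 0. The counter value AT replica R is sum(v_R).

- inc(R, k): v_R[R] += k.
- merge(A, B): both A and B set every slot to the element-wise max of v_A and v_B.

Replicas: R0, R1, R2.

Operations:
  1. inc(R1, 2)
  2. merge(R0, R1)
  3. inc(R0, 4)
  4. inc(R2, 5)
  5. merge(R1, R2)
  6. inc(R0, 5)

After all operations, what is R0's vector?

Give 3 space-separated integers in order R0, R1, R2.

Answer: 9 2 0

Derivation:
Op 1: inc R1 by 2 -> R1=(0,2,0) value=2
Op 2: merge R0<->R1 -> R0=(0,2,0) R1=(0,2,0)
Op 3: inc R0 by 4 -> R0=(4,2,0) value=6
Op 4: inc R2 by 5 -> R2=(0,0,5) value=5
Op 5: merge R1<->R2 -> R1=(0,2,5) R2=(0,2,5)
Op 6: inc R0 by 5 -> R0=(9,2,0) value=11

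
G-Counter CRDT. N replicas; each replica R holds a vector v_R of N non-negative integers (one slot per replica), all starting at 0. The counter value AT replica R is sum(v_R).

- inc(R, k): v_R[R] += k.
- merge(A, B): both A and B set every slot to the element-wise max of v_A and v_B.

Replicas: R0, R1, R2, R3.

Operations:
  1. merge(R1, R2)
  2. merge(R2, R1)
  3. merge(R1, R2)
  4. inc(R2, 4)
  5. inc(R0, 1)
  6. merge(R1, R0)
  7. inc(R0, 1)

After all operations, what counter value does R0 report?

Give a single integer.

Op 1: merge R1<->R2 -> R1=(0,0,0,0) R2=(0,0,0,0)
Op 2: merge R2<->R1 -> R2=(0,0,0,0) R1=(0,0,0,0)
Op 3: merge R1<->R2 -> R1=(0,0,0,0) R2=(0,0,0,0)
Op 4: inc R2 by 4 -> R2=(0,0,4,0) value=4
Op 5: inc R0 by 1 -> R0=(1,0,0,0) value=1
Op 6: merge R1<->R0 -> R1=(1,0,0,0) R0=(1,0,0,0)
Op 7: inc R0 by 1 -> R0=(2,0,0,0) value=2

Answer: 2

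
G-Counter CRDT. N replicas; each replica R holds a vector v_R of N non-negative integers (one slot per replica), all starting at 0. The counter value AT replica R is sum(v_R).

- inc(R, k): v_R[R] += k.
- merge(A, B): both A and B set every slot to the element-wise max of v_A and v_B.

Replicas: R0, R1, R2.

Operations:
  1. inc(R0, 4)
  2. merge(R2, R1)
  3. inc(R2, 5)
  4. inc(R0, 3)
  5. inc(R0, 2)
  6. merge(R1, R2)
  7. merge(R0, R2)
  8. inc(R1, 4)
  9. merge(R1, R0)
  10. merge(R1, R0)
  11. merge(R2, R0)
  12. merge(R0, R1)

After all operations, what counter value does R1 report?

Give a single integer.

Answer: 18

Derivation:
Op 1: inc R0 by 4 -> R0=(4,0,0) value=4
Op 2: merge R2<->R1 -> R2=(0,0,0) R1=(0,0,0)
Op 3: inc R2 by 5 -> R2=(0,0,5) value=5
Op 4: inc R0 by 3 -> R0=(7,0,0) value=7
Op 5: inc R0 by 2 -> R0=(9,0,0) value=9
Op 6: merge R1<->R2 -> R1=(0,0,5) R2=(0,0,5)
Op 7: merge R0<->R2 -> R0=(9,0,5) R2=(9,0,5)
Op 8: inc R1 by 4 -> R1=(0,4,5) value=9
Op 9: merge R1<->R0 -> R1=(9,4,5) R0=(9,4,5)
Op 10: merge R1<->R0 -> R1=(9,4,5) R0=(9,4,5)
Op 11: merge R2<->R0 -> R2=(9,4,5) R0=(9,4,5)
Op 12: merge R0<->R1 -> R0=(9,4,5) R1=(9,4,5)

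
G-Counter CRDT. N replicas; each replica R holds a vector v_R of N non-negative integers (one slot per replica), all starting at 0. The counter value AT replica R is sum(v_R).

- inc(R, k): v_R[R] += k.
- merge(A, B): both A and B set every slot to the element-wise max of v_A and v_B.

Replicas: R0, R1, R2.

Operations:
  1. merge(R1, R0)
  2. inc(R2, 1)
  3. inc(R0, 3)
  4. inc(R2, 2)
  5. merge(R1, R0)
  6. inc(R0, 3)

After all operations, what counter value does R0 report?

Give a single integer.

Answer: 6

Derivation:
Op 1: merge R1<->R0 -> R1=(0,0,0) R0=(0,0,0)
Op 2: inc R2 by 1 -> R2=(0,0,1) value=1
Op 3: inc R0 by 3 -> R0=(3,0,0) value=3
Op 4: inc R2 by 2 -> R2=(0,0,3) value=3
Op 5: merge R1<->R0 -> R1=(3,0,0) R0=(3,0,0)
Op 6: inc R0 by 3 -> R0=(6,0,0) value=6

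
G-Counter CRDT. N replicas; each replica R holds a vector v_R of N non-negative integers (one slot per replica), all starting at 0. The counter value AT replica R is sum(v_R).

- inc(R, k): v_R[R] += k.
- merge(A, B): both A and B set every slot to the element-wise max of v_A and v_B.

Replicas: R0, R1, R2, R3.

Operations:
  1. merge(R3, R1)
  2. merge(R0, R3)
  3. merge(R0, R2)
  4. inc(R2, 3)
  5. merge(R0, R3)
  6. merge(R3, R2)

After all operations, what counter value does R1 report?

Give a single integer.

Answer: 0

Derivation:
Op 1: merge R3<->R1 -> R3=(0,0,0,0) R1=(0,0,0,0)
Op 2: merge R0<->R3 -> R0=(0,0,0,0) R3=(0,0,0,0)
Op 3: merge R0<->R2 -> R0=(0,0,0,0) R2=(0,0,0,0)
Op 4: inc R2 by 3 -> R2=(0,0,3,0) value=3
Op 5: merge R0<->R3 -> R0=(0,0,0,0) R3=(0,0,0,0)
Op 6: merge R3<->R2 -> R3=(0,0,3,0) R2=(0,0,3,0)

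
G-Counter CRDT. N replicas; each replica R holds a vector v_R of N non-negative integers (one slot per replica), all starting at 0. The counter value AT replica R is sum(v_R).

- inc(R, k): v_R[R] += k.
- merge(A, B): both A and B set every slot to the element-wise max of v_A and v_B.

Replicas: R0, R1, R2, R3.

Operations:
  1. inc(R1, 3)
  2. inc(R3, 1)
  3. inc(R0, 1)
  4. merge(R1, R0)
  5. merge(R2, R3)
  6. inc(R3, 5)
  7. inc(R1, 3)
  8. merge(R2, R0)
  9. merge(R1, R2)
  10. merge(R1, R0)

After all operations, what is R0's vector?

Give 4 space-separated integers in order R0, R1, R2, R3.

Op 1: inc R1 by 3 -> R1=(0,3,0,0) value=3
Op 2: inc R3 by 1 -> R3=(0,0,0,1) value=1
Op 3: inc R0 by 1 -> R0=(1,0,0,0) value=1
Op 4: merge R1<->R0 -> R1=(1,3,0,0) R0=(1,3,0,0)
Op 5: merge R2<->R3 -> R2=(0,0,0,1) R3=(0,0,0,1)
Op 6: inc R3 by 5 -> R3=(0,0,0,6) value=6
Op 7: inc R1 by 3 -> R1=(1,6,0,0) value=7
Op 8: merge R2<->R0 -> R2=(1,3,0,1) R0=(1,3,0,1)
Op 9: merge R1<->R2 -> R1=(1,6,0,1) R2=(1,6,0,1)
Op 10: merge R1<->R0 -> R1=(1,6,0,1) R0=(1,6,0,1)

Answer: 1 6 0 1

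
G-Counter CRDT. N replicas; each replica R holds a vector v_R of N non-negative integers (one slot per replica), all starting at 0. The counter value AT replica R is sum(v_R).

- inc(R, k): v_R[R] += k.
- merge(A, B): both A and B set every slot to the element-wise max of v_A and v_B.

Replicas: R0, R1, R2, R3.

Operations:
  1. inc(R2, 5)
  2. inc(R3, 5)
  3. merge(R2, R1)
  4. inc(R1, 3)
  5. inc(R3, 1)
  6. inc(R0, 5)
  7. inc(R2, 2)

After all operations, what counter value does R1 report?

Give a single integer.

Op 1: inc R2 by 5 -> R2=(0,0,5,0) value=5
Op 2: inc R3 by 5 -> R3=(0,0,0,5) value=5
Op 3: merge R2<->R1 -> R2=(0,0,5,0) R1=(0,0,5,0)
Op 4: inc R1 by 3 -> R1=(0,3,5,0) value=8
Op 5: inc R3 by 1 -> R3=(0,0,0,6) value=6
Op 6: inc R0 by 5 -> R0=(5,0,0,0) value=5
Op 7: inc R2 by 2 -> R2=(0,0,7,0) value=7

Answer: 8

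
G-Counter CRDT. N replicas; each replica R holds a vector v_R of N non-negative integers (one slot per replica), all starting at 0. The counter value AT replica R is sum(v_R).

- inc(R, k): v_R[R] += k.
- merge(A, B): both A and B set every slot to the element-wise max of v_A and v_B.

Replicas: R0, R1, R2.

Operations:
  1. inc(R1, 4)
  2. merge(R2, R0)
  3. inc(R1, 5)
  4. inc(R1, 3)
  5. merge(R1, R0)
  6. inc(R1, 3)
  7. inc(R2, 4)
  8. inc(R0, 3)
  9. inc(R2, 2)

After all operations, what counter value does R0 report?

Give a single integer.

Op 1: inc R1 by 4 -> R1=(0,4,0) value=4
Op 2: merge R2<->R0 -> R2=(0,0,0) R0=(0,0,0)
Op 3: inc R1 by 5 -> R1=(0,9,0) value=9
Op 4: inc R1 by 3 -> R1=(0,12,0) value=12
Op 5: merge R1<->R0 -> R1=(0,12,0) R0=(0,12,0)
Op 6: inc R1 by 3 -> R1=(0,15,0) value=15
Op 7: inc R2 by 4 -> R2=(0,0,4) value=4
Op 8: inc R0 by 3 -> R0=(3,12,0) value=15
Op 9: inc R2 by 2 -> R2=(0,0,6) value=6

Answer: 15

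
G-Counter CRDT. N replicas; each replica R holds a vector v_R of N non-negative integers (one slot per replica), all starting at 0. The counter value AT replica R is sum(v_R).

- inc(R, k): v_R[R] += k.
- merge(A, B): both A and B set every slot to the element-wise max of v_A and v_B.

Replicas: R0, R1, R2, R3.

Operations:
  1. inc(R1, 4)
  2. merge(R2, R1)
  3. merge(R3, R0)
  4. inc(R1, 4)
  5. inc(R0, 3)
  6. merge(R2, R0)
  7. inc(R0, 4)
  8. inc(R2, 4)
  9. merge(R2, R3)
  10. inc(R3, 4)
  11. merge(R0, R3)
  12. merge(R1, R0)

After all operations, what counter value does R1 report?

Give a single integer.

Op 1: inc R1 by 4 -> R1=(0,4,0,0) value=4
Op 2: merge R2<->R1 -> R2=(0,4,0,0) R1=(0,4,0,0)
Op 3: merge R3<->R0 -> R3=(0,0,0,0) R0=(0,0,0,0)
Op 4: inc R1 by 4 -> R1=(0,8,0,0) value=8
Op 5: inc R0 by 3 -> R0=(3,0,0,0) value=3
Op 6: merge R2<->R0 -> R2=(3,4,0,0) R0=(3,4,0,0)
Op 7: inc R0 by 4 -> R0=(7,4,0,0) value=11
Op 8: inc R2 by 4 -> R2=(3,4,4,0) value=11
Op 9: merge R2<->R3 -> R2=(3,4,4,0) R3=(3,4,4,0)
Op 10: inc R3 by 4 -> R3=(3,4,4,4) value=15
Op 11: merge R0<->R3 -> R0=(7,4,4,4) R3=(7,4,4,4)
Op 12: merge R1<->R0 -> R1=(7,8,4,4) R0=(7,8,4,4)

Answer: 23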